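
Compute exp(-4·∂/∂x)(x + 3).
x - 1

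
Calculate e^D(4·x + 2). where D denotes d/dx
4 x + 6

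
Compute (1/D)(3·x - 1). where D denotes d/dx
\frac{3 x^{2}}{2} - x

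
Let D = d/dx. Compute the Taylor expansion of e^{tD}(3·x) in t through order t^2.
3 t + 3 x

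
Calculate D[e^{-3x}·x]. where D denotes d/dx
\left(1 - 3 x\right) e^{- 3 x}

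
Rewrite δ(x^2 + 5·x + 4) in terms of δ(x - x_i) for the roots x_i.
\frac{\delta(x + 1) + \delta(x + 4)}{3}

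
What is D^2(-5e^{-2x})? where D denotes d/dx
- 20 e^{- 2 x}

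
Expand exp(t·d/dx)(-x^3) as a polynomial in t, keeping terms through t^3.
- t^{3} - 3 t^{2} x - 3 t x^{2} - x^{3}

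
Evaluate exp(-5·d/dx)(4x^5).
4 x^{5} - 100 x^{4} + 1000 x^{3} - 5000 x^{2} + 12500 x - 12500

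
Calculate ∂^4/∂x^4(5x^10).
25200 x^{6}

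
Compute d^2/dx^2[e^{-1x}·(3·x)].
3 \left(x - 2\right) e^{- x}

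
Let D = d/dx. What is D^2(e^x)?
e^{x}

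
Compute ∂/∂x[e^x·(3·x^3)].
3 x^{2} \left(x + 3\right) e^{x}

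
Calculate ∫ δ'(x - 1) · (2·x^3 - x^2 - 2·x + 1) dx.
-2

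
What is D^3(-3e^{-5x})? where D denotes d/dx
375 e^{- 5 x}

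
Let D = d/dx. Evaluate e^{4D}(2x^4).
2 x^{4} + 32 x^{3} + 192 x^{2} + 512 x + 512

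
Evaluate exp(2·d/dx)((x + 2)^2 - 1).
x^{2} + 8 x + 15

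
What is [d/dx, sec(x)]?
\tan{\left(x \right)} \sec{\left(x \right)}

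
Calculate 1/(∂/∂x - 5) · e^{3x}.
- \frac{e^{3 x}}{2}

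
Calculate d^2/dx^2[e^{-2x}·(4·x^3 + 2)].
8 \left(2 x^{3} - 6 x^{2} + 3 x + 1\right) e^{- 2 x}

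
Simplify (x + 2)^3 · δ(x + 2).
0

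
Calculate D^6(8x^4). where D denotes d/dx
0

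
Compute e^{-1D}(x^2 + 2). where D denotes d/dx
x^{2} - 2 x + 3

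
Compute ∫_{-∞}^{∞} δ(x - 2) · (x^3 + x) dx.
10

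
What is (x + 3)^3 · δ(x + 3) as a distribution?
0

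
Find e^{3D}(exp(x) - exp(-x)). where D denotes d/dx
2 \sinh{\left(x + 3 \right)}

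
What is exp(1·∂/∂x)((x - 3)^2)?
x^{2} - 4 x + 4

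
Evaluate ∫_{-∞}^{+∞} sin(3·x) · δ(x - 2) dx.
\sin{\left(6 \right)}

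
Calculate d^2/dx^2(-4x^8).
- 224 x^{6}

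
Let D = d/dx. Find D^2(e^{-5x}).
25 e^{- 5 x}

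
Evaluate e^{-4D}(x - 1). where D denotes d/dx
x - 5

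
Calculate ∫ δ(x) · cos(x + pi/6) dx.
\frac{\sqrt{3}}{2}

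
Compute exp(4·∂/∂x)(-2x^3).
- 2 x^{3} - 24 x^{2} - 96 x - 128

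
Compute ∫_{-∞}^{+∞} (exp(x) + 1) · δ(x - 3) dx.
1 + e^{3}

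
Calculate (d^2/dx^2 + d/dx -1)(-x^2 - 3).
x^{2} - 2 x + 1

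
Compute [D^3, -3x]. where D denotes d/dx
-9D^{2}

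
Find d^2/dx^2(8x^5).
160 x^{3}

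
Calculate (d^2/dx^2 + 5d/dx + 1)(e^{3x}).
25 e^{3 x}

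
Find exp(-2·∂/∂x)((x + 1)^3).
x^{3} - 3 x^{2} + 3 x - 1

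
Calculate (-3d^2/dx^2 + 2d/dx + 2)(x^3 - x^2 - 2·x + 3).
2 x^{3} + 4 x^{2} - 26 x + 8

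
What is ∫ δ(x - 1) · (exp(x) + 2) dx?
2 + e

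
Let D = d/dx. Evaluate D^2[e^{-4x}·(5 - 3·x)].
8 \left(13 - 6 x\right) e^{- 4 x}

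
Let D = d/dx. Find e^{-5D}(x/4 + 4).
\frac{x}{4} + \frac{11}{4}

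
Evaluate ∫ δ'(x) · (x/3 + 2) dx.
- \frac{1}{3}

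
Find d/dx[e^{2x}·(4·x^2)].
8 x \left(x + 1\right) e^{2 x}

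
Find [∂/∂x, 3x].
3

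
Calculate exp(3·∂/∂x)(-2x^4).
- 2 x^{4} - 24 x^{3} - 108 x^{2} - 216 x - 162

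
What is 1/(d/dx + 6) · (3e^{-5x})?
3 e^{- 5 x}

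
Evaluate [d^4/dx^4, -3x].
-12\frac{d^{3}}{dx^{3}}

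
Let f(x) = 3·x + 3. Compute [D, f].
3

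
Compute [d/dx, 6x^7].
42 x^{6}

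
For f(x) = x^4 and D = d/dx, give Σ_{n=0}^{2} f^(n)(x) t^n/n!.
x^{2} \left(6 t^{2} + 4 t x + x^{2}\right)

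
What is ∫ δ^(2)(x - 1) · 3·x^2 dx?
6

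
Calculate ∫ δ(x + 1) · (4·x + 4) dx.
0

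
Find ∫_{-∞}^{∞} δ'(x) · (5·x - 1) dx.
-5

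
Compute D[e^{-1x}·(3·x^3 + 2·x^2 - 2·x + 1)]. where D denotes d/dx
\left(- 3 x^{3} + 7 x^{2} + 6 x - 3\right) e^{- x}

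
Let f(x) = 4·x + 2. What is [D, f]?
4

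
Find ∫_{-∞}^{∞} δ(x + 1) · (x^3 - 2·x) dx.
1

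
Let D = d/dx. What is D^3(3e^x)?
3 e^{x}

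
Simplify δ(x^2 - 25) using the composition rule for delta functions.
\frac{\delta(x - 5) + \delta(x + 5)}{10}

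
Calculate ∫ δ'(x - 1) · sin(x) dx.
- \cos{\left(1 \right)}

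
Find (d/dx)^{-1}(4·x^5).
\frac{2 x^{6}}{3}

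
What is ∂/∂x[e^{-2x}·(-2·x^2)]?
4 x \left(x - 1\right) e^{- 2 x}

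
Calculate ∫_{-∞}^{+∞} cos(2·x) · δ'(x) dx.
0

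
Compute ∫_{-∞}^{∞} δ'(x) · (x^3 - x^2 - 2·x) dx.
2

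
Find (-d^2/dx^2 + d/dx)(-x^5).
5 x^{3} \left(4 - x\right)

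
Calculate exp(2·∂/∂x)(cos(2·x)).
\cos{\left(2 x + 4 \right)}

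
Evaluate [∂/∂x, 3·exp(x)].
3 e^{x}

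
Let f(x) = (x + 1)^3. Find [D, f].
3 \left(x + 1\right)^{2}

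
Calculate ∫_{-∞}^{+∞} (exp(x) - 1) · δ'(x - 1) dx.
- e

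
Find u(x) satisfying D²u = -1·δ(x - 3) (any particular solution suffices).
-\frac{|x - 3|}{2}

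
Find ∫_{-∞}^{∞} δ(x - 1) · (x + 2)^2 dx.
9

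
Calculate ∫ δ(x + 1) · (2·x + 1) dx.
-1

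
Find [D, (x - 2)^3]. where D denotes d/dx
3 \left(x - 2\right)^{2}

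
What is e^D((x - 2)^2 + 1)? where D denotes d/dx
x^{2} - 2 x + 2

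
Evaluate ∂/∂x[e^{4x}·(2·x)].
\left(8 x + 2\right) e^{4 x}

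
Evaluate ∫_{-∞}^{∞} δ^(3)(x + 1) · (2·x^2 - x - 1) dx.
0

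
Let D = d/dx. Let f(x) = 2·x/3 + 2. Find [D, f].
\frac{2}{3}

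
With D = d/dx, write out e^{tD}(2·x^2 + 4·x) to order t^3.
2 t^{2} + 4 t \left(x + 1\right) + 2 x^{2} + 4 x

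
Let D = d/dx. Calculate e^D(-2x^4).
- 2 x^{4} - 8 x^{3} - 12 x^{2} - 8 x - 2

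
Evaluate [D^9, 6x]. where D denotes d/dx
54D^{8}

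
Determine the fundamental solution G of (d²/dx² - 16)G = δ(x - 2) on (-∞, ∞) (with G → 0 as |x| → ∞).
-\frac{e^{-4|x - 2|}}{8}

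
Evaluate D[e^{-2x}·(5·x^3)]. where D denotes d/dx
x^{2} \left(15 - 10 x\right) e^{- 2 x}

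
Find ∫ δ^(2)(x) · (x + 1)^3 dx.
6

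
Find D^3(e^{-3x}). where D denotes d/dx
- 27 e^{- 3 x}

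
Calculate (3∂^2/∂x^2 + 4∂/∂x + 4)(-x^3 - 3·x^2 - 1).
- 4 x^{3} - 24 x^{2} - 42 x - 22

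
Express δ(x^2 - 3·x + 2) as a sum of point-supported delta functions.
\frac{\delta(x - 1) + \delta(x - 2)}{1}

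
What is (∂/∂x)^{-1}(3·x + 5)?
\frac{3 x^{2}}{2} + 5 x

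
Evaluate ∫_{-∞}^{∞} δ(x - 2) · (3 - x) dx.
1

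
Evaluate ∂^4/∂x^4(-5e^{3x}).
- 405 e^{3 x}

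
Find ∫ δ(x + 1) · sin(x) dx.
- \sin{\left(1 \right)}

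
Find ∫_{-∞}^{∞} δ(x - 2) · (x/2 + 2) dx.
3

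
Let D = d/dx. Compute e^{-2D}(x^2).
x^{2} - 4 x + 4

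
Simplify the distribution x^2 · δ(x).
0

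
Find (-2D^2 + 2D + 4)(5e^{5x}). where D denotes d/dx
- 180 e^{5 x}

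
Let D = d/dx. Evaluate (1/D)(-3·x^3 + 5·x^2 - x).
- \frac{3 x^{4}}{4} + \frac{5 x^{3}}{3} - \frac{x^{2}}{2}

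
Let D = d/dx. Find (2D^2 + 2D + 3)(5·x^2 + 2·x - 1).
15 x^{2} + 26 x + 21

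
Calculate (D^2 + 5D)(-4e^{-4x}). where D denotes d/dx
16 e^{- 4 x}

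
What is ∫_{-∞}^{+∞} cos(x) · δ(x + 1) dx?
\cos{\left(1 \right)}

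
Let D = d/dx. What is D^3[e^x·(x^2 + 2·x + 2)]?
\left(x^{2} + 8 x + 14\right) e^{x}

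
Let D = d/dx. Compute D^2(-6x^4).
- 72 x^{2}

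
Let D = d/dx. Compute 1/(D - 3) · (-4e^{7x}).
- e^{7 x}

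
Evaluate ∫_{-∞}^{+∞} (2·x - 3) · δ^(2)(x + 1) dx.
0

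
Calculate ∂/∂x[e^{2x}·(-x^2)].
2 x \left(- x - 1\right) e^{2 x}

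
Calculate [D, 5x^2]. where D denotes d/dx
10 x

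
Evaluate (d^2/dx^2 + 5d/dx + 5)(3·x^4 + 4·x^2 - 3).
15 x^{4} + 60 x^{3} + 56 x^{2} + 40 x - 7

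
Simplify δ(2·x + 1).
\frac{\delta(x + 1/2)}{2}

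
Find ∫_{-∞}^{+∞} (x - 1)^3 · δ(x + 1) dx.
-8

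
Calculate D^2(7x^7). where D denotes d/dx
294 x^{5}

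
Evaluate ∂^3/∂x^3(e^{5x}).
125 e^{5 x}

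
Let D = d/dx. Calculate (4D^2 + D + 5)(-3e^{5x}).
- 330 e^{5 x}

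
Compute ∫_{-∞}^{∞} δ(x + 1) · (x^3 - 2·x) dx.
1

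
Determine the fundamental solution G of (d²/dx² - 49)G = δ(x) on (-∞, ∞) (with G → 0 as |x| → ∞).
-\frac{e^{-7|x|}}{14}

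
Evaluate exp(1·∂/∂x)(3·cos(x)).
3 \cos{\left(x + 1 \right)}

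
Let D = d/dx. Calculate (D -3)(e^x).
- 2 e^{x}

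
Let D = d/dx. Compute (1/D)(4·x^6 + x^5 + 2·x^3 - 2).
\frac{4 x^{7}}{7} + \frac{x^{6}}{6} + \frac{x^{4}}{2} - 2 x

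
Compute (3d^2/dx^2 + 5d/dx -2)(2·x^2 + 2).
- 4 x^{2} + 20 x + 8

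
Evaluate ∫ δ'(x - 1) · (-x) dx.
1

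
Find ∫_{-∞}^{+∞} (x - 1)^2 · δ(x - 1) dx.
0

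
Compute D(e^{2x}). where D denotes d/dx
2 e^{2 x}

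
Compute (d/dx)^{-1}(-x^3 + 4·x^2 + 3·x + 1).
- \frac{x^{4}}{4} + \frac{4 x^{3}}{3} + \frac{3 x^{2}}{2} + x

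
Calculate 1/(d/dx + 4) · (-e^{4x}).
- \frac{e^{4 x}}{8}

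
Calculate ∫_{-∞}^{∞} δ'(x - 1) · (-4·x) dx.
4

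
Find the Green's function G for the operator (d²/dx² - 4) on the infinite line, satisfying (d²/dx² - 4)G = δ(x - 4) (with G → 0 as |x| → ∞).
-\frac{e^{-2|x - 4|}}{4}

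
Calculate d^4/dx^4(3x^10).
15120 x^{6}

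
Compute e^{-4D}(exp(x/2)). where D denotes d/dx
e^{\frac{x}{2} - 2}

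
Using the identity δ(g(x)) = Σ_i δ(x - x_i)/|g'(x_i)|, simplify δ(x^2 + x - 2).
\frac{\delta(x + 2) + \delta(x - 1)}{3}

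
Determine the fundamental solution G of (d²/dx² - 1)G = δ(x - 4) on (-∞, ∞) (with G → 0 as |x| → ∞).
-\frac{e^{-|x - 4|}}{2}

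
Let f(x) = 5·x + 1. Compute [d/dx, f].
5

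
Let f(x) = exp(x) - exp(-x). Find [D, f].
2 \cosh{\left(x \right)}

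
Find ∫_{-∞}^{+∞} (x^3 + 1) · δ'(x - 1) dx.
-3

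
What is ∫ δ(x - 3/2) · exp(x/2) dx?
e^{\frac{3}{4}}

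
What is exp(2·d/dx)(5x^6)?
5 x^{6} + 60 x^{5} + 300 x^{4} + 800 x^{3} + 1200 x^{2} + 960 x + 320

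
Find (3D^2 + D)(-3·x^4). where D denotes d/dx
12 x^{2} \left(- x - 9\right)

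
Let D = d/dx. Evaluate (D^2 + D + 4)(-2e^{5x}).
- 68 e^{5 x}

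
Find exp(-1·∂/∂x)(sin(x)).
\sin{\left(x - 1 \right)}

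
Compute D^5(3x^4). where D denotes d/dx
0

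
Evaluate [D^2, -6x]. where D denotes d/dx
-12D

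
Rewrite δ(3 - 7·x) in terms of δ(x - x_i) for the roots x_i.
\frac{\delta(x - 3/7)}{7}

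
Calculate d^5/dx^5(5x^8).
33600 x^{3}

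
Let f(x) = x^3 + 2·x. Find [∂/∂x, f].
3 x^{2} + 2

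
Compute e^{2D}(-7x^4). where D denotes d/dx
- 7 x^{4} - 56 x^{3} - 168 x^{2} - 224 x - 112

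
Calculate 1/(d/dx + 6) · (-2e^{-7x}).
2 e^{- 7 x}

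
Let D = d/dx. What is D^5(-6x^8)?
- 40320 x^{3}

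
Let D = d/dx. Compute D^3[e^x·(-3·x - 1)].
\left(- 3 x - 10\right) e^{x}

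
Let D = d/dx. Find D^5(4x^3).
0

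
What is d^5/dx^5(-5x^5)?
-600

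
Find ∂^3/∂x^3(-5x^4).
- 120 x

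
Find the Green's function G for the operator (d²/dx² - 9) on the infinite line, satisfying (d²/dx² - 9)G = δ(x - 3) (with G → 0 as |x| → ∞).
-\frac{e^{-3|x - 3|}}{6}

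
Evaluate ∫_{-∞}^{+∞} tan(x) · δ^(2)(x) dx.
0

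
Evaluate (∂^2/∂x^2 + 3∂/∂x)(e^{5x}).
40 e^{5 x}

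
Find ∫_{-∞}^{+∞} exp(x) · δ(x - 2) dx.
e^{2}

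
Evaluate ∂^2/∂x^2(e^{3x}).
9 e^{3 x}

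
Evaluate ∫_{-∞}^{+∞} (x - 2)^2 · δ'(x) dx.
4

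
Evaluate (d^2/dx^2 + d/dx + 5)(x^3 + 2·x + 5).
5 x^{3} + 3 x^{2} + 16 x + 27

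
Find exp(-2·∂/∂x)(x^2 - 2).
x^{2} - 4 x + 2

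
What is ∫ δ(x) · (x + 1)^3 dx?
1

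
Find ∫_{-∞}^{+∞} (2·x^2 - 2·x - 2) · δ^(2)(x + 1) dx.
4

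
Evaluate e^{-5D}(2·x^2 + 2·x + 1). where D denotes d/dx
2 x^{2} - 18 x + 41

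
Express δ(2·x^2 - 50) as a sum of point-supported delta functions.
\frac{\delta(x - 5) + \delta(x + 5)}{20}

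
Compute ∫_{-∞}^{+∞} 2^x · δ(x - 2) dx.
4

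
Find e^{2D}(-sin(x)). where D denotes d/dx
- \sin{\left(x + 2 \right)}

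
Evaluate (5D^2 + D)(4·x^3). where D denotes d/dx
12 x \left(x + 10\right)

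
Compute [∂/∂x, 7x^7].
49 x^{6}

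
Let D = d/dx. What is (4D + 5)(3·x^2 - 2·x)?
15 x^{2} + 14 x - 8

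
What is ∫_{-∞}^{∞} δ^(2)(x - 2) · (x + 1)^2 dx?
2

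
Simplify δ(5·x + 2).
\frac{\delta(x + 2/5)}{5}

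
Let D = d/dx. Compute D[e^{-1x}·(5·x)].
5 \left(1 - x\right) e^{- x}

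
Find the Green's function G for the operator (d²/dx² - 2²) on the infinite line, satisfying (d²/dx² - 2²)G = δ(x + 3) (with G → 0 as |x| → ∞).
-\frac{e^{-2|x + 3|}}{4}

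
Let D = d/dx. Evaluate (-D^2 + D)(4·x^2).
8 x - 8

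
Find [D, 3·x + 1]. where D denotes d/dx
3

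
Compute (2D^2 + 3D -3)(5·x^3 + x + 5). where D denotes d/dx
- 15 x^{3} + 45 x^{2} + 57 x - 12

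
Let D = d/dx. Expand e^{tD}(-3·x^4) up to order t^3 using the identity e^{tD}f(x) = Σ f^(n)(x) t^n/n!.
3 x \left(- 4 t^{3} - 6 t^{2} x - 4 t x^{2} - x^{3}\right)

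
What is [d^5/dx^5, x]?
5\frac{d^{4}}{dx^{4}}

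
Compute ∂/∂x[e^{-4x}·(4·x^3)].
x^{2} \left(12 - 16 x\right) e^{- 4 x}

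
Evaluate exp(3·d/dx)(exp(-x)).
e^{- x - 3}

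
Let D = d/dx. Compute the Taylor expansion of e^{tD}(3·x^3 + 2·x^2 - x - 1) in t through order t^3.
3 t^{3} + t^{2} \left(9 x + 2\right) + t \left(9 x^{2} + 4 x - 1\right) + 3 x^{3} + 2 x^{2} - x - 1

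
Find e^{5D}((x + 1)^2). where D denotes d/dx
x^{2} + 12 x + 36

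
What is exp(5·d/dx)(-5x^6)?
- 5 x^{6} - 150 x^{5} - 1875 x^{4} - 12500 x^{3} - 46875 x^{2} - 93750 x - 78125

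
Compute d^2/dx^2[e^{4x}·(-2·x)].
\left(- 32 x - 16\right) e^{4 x}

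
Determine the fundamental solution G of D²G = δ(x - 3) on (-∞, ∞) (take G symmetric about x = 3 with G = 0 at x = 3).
\frac{|x - 3|}{2}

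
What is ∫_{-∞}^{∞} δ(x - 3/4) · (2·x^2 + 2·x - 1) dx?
\frac{13}{8}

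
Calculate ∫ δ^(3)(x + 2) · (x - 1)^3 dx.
-6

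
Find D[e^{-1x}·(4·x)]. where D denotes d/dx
4 \left(1 - x\right) e^{- x}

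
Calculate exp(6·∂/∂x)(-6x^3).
- 6 x^{3} - 108 x^{2} - 648 x - 1296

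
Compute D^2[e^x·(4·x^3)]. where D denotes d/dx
4 x \left(x^{2} + 6 x + 6\right) e^{x}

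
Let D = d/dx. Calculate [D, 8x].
8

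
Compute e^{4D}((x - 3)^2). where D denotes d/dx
x^{2} + 2 x + 1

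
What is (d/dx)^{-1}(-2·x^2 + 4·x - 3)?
- \frac{2 x^{3}}{3} + 2 x^{2} - 3 x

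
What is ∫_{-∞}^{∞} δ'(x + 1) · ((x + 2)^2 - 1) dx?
-2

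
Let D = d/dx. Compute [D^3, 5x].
15D^{2}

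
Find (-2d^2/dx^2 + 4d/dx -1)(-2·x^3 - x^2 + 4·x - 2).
2 x^{3} - 23 x^{2} + 12 x + 22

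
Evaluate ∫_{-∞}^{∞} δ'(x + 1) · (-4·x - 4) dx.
4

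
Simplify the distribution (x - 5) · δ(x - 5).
0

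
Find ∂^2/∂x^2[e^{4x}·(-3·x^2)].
\left(- 48 x^{2} - 48 x - 6\right) e^{4 x}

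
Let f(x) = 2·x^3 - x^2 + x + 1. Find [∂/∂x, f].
6 x^{2} - 2 x + 1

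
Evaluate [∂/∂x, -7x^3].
- 21 x^{2}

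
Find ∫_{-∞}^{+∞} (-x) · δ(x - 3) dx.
-3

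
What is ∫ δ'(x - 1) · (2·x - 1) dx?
-2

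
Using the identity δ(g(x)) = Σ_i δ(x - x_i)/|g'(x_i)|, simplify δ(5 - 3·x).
\frac{\delta(x - 5/3)}{3}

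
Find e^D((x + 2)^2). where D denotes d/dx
x^{2} + 6 x + 9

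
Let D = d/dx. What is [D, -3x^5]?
- 15 x^{4}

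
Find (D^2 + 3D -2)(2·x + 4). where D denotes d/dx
- 4 x - 2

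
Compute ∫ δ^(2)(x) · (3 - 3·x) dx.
0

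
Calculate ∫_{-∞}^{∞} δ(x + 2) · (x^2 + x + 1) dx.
3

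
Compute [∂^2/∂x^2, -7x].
-14\frac{d}{dx}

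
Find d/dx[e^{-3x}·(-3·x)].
3 \left(3 x - 1\right) e^{- 3 x}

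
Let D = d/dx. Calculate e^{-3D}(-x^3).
- x^{3} + 9 x^{2} - 27 x + 27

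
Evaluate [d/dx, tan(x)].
\frac{1}{\cos^{2}{\left(x \right)}}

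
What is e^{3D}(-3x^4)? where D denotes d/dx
- 3 x^{4} - 36 x^{3} - 162 x^{2} - 324 x - 243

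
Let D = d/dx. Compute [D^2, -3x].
-6D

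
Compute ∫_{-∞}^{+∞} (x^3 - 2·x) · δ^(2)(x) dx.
0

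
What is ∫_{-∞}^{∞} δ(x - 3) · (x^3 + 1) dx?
28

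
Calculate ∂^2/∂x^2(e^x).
e^{x}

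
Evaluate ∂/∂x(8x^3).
24 x^{2}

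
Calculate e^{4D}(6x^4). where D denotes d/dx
6 x^{4} + 96 x^{3} + 576 x^{2} + 1536 x + 1536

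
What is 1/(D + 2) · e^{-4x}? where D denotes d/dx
- \frac{e^{- 4 x}}{2}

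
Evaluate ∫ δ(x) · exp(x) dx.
1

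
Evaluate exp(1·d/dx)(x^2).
x^{2} + 2 x + 1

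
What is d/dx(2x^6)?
12 x^{5}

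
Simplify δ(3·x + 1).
\frac{\delta(x + 1/3)}{3}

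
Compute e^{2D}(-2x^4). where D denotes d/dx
- 2 x^{4} - 16 x^{3} - 48 x^{2} - 64 x - 32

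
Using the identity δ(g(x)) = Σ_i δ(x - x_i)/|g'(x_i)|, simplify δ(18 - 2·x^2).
\frac{\delta(x - 3) + \delta(x + 3)}{12}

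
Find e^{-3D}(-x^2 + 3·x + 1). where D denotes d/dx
- x^{2} + 9 x - 17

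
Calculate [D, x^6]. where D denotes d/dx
6 x^{5}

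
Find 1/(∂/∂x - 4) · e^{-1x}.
- \frac{e^{- x}}{5}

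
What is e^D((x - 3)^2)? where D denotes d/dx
x^{2} - 4 x + 4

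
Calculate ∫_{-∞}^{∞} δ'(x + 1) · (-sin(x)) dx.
\cos{\left(1 \right)}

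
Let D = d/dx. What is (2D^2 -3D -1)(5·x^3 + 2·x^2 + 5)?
- 5 x^{3} - 47 x^{2} + 48 x + 3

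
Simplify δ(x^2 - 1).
\frac{\delta(x - 1) + \delta(x + 1)}{2}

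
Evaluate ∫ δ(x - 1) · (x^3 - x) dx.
0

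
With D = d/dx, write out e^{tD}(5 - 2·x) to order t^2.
- 2 t - 2 x + 5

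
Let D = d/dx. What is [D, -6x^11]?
- 66 x^{10}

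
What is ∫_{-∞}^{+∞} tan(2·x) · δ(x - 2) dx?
\tan{\left(4 \right)}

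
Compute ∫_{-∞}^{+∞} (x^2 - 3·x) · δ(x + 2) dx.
10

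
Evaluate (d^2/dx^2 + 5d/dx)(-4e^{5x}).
- 200 e^{5 x}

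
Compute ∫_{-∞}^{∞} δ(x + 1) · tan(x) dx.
- \tan{\left(1 \right)}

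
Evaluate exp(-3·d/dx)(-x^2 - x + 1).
- x^{2} + 5 x - 5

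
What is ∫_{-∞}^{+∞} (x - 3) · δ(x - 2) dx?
-1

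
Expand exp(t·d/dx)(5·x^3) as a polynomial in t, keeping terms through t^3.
5 t^{3} + 15 t^{2} x + 15 t x^{2} + 5 x^{3}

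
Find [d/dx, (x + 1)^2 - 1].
2 x + 2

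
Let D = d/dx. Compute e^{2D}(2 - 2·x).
- 2 x - 2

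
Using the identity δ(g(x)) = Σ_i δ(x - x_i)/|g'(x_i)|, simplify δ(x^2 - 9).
\frac{\delta(x - 3) + \delta(x + 3)}{6}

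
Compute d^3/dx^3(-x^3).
-6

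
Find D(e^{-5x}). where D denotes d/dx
- 5 e^{- 5 x}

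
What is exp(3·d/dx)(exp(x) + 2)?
e^{x + 3} + 2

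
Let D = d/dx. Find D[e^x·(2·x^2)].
2 x \left(x + 2\right) e^{x}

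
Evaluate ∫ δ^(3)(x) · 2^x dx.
- \log{\left(2 \right)}^{3}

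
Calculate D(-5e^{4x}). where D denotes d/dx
- 20 e^{4 x}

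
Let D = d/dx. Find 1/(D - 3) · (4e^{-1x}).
- e^{- x}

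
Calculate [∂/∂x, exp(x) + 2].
e^{x}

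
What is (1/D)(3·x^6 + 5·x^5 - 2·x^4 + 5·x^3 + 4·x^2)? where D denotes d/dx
\frac{3 x^{7}}{7} + \frac{5 x^{6}}{6} - \frac{2 x^{5}}{5} + \frac{5 x^{4}}{4} + \frac{4 x^{3}}{3}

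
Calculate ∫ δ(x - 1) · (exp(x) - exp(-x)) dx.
2 \sinh{\left(1 \right)}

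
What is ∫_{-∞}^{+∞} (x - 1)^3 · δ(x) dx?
-1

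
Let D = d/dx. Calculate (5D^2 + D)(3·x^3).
9 x \left(x + 10\right)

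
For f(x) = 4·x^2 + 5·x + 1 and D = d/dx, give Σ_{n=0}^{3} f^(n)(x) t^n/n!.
4 t^{2} + t \left(8 x + 5\right) + 4 x^{2} + 5 x + 1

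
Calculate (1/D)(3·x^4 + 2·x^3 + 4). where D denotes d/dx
\frac{3 x^{5}}{5} + \frac{x^{4}}{2} + 4 x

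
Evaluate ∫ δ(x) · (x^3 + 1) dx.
1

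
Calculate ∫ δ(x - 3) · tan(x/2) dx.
\tan{\left(\frac{3}{2} \right)}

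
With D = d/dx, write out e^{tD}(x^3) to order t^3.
t^{3} + 3 t^{2} x + 3 t x^{2} + x^{3}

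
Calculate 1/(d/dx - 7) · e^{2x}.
- \frac{e^{2 x}}{5}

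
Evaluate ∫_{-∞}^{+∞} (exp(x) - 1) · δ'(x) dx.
-1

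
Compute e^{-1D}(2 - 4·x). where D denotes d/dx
6 - 4 x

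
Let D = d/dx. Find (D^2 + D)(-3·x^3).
9 x \left(- x - 2\right)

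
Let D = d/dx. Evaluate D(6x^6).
36 x^{5}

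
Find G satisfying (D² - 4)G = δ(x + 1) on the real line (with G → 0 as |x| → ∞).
-\frac{e^{-2|x + 1|}}{4}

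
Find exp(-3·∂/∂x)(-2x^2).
- 2 x^{2} + 12 x - 18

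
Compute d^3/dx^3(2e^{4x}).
128 e^{4 x}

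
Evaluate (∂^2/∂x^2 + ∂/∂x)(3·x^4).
12 x^{2} \left(x + 3\right)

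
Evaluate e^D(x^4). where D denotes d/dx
x^{4} + 4 x^{3} + 6 x^{2} + 4 x + 1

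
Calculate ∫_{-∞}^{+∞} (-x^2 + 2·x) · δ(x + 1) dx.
-3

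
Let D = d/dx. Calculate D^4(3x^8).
5040 x^{4}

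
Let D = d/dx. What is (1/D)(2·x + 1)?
x^{2} + x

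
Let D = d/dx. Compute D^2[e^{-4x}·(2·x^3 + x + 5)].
4 \left(8 x^{3} - 12 x^{2} + 7 x + 18\right) e^{- 4 x}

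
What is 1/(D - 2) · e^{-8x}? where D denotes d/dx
- \frac{e^{- 8 x}}{10}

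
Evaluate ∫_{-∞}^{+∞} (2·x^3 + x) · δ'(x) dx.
-1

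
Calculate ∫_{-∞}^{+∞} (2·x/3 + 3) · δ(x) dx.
3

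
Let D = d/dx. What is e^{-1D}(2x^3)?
2 x^{3} - 6 x^{2} + 6 x - 2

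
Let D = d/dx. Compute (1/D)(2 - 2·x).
- x^{2} + 2 x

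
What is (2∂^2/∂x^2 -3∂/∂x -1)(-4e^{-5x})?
- 256 e^{- 5 x}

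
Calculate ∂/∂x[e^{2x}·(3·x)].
\left(6 x + 3\right) e^{2 x}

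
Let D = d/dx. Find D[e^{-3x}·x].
\left(1 - 3 x\right) e^{- 3 x}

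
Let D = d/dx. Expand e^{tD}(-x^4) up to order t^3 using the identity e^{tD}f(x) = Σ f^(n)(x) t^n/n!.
x \left(- 4 t^{3} - 6 t^{2} x - 4 t x^{2} - x^{3}\right)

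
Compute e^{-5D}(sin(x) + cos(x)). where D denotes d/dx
\sqrt{2} \cos{\left(- x + \frac{\pi}{4} + 5 \right)}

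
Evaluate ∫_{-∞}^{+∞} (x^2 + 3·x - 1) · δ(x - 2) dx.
9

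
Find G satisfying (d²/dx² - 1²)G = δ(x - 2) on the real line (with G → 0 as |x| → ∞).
-\frac{e^{-|x - 2|}}{2}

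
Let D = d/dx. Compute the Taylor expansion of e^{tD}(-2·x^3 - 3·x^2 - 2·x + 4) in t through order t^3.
- 2 t^{3} - t^{2} \left(6 x + 3\right) - 2 t \left(3 x^{2} + 3 x + 1\right) - 2 x^{3} - 3 x^{2} - 2 x + 4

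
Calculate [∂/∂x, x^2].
2 x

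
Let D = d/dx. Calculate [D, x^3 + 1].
3 x^{2}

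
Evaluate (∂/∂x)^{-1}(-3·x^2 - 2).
- x^{3} - 2 x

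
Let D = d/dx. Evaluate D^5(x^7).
2520 x^{2}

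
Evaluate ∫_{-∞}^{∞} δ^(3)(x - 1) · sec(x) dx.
- \left(5 + 6 \tan^{2}{\left(1 \right)}\right) \tan{\left(1 \right)} \sec{\left(1 \right)}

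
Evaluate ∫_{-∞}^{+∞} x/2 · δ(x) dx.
0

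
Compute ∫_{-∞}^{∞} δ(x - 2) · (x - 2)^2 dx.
0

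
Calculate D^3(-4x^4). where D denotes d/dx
- 96 x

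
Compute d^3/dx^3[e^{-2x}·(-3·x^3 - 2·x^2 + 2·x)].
2 \left(12 x^{3} - 46 x^{2} + 22 x + 15\right) e^{- 2 x}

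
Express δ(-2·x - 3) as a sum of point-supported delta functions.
\frac{\delta(x + 3/2)}{2}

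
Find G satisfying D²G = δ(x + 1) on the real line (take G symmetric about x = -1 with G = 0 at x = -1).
\frac{|x + 1|}{2}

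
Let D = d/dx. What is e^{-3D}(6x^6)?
6 x^{6} - 108 x^{5} + 810 x^{4} - 3240 x^{3} + 7290 x^{2} - 8748 x + 4374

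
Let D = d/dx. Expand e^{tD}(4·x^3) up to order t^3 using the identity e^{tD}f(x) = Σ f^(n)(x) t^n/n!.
4 t^{3} + 12 t^{2} x + 12 t x^{2} + 4 x^{3}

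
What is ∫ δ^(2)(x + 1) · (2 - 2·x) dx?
0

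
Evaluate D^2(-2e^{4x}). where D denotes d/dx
- 32 e^{4 x}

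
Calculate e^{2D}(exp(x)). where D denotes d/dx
e^{x + 2}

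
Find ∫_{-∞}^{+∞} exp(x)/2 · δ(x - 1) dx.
\frac{e}{2}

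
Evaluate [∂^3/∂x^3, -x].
-3\frac{d^{2}}{dx^{2}}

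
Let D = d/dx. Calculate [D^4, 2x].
8D^{3}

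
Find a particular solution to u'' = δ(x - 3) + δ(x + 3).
\frac{|x - 3|}{2} + \frac{|x + 3|}{2}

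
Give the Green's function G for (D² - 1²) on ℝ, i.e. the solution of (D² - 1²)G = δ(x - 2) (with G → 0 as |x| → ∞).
-\frac{e^{-|x - 2|}}{2}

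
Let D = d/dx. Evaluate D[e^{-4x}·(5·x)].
5 \left(1 - 4 x\right) e^{- 4 x}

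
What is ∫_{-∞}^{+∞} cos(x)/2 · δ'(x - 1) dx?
\frac{\sin{\left(1 \right)}}{2}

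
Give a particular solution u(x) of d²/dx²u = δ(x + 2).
\frac{|x + 2|}{2}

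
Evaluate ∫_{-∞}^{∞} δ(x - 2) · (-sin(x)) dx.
- \sin{\left(2 \right)}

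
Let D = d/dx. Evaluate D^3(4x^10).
2880 x^{7}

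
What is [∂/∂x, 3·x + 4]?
3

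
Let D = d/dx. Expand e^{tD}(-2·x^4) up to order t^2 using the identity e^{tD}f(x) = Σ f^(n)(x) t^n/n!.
2 x^{2} \left(- 6 t^{2} - 4 t x - x^{2}\right)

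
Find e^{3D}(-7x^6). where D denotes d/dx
- 7 x^{6} - 126 x^{5} - 945 x^{4} - 3780 x^{3} - 8505 x^{2} - 10206 x - 5103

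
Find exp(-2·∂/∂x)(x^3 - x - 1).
x^{3} - 6 x^{2} + 11 x - 7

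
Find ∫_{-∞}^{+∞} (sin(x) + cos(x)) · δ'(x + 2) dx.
- \sin{\left(2 \right)} - \cos{\left(2 \right)}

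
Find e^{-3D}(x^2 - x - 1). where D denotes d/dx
x^{2} - 7 x + 11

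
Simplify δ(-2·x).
\frac{\delta(x)}{2}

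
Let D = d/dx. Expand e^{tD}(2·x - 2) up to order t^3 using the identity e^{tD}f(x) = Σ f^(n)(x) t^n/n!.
2 t + 2 x - 2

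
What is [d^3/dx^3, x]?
3\frac{d^{2}}{dx^{2}}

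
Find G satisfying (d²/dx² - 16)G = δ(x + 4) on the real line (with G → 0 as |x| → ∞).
-\frac{e^{-4|x + 4|}}{8}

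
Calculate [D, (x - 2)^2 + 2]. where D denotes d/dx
2 x - 4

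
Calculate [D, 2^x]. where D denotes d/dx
2^{x} \log{\left(2 \right)}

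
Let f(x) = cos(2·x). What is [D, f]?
- 2 \sin{\left(2 x \right)}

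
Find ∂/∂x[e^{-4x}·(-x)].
\left(4 x - 1\right) e^{- 4 x}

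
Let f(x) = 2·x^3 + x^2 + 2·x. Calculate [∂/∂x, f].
6 x^{2} + 2 x + 2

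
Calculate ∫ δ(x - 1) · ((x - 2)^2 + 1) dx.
2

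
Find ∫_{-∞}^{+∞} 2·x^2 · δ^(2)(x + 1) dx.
4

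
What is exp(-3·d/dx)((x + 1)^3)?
x^{3} - 6 x^{2} + 12 x - 8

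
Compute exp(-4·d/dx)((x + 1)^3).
x^{3} - 9 x^{2} + 27 x - 27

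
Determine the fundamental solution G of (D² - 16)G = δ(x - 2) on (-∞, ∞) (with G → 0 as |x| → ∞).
-\frac{e^{-4|x - 2|}}{8}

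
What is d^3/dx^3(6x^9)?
3024 x^{6}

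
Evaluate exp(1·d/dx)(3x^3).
3 x^{3} + 9 x^{2} + 9 x + 3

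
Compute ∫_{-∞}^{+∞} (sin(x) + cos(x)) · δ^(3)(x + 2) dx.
\cos{\left(2 \right)} + \sin{\left(2 \right)}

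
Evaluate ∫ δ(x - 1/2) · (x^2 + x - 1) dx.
- \frac{1}{4}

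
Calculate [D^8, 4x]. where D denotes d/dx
32D^{7}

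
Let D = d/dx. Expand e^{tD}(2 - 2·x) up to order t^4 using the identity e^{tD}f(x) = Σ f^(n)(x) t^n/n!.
- 2 t - 2 x + 2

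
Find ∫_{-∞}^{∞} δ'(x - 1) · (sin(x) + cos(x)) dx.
- \cos{\left(1 \right)} + \sin{\left(1 \right)}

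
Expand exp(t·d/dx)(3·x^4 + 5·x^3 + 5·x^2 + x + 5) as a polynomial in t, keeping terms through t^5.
3 t^{4} + t^{3} \left(12 x + 5\right) + t^{2} \left(18 x^{2} + 15 x + 5\right) + t \left(12 x^{3} + 15 x^{2} + 10 x + 1\right) + 3 x^{4} + 5 x^{3} + 5 x^{2} + x + 5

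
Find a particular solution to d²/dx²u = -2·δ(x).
-|x|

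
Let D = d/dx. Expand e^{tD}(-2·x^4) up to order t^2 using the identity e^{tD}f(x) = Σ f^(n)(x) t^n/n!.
2 x^{2} \left(- 6 t^{2} - 4 t x - x^{2}\right)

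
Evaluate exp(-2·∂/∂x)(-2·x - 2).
2 - 2 x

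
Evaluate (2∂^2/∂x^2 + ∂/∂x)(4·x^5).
20 x^{3} \left(x + 8\right)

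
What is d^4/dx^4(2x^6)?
720 x^{2}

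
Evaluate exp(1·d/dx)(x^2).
x^{2} + 2 x + 1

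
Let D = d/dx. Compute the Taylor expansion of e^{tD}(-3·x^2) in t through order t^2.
- 3 t^{2} - 6 t x - 3 x^{2}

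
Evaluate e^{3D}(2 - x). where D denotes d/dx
- x - 1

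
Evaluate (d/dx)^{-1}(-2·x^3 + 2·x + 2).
- \frac{x^{4}}{2} + x^{2} + 2 x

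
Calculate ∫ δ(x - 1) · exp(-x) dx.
e^{-1}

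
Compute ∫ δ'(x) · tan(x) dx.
-1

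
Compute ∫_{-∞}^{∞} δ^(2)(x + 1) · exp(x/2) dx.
\frac{1}{4 e^{\frac{1}{2}}}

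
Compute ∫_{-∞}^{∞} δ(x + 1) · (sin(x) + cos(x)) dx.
- \sin{\left(1 \right)} + \cos{\left(1 \right)}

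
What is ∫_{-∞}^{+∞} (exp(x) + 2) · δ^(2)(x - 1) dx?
e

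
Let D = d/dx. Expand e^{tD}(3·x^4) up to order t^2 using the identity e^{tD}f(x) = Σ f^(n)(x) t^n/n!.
3 x^{2} \left(6 t^{2} + 4 t x + x^{2}\right)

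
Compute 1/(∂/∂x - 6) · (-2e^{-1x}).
\frac{2 e^{- x}}{7}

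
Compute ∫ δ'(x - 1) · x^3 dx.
-3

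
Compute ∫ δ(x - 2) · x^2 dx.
4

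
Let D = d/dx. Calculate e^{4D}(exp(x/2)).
e^{\frac{x}{2} + 2}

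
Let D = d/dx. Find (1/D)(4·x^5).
\frac{2 x^{6}}{3}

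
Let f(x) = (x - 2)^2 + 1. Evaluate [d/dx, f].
2 x - 4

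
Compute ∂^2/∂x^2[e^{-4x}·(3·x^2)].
6 \left(8 x^{2} - 8 x + 1\right) e^{- 4 x}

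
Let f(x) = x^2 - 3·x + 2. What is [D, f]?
2 x - 3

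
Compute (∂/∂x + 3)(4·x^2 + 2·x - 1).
12 x^{2} + 14 x - 1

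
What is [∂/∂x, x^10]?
10 x^{9}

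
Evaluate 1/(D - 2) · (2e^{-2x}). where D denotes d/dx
- \frac{e^{- 2 x}}{2}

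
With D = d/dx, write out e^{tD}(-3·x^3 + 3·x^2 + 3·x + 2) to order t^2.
t^{2} \left(3 - 9 x\right) + 3 t \left(- 3 x^{2} + 2 x + 1\right) - 3 x^{3} + 3 x^{2} + 3 x + 2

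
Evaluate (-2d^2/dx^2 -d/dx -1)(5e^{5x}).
- 280 e^{5 x}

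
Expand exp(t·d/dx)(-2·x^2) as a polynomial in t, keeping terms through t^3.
- 2 t^{2} - 4 t x - 2 x^{2}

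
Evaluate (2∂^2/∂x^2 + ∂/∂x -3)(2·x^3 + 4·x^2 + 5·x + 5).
- 6 x^{3} - 6 x^{2} + 17 x + 6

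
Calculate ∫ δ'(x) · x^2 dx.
0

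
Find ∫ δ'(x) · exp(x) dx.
-1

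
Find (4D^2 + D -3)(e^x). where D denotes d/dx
2 e^{x}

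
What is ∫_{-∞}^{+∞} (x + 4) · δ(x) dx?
4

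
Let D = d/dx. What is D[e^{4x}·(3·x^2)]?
6 x \left(2 x + 1\right) e^{4 x}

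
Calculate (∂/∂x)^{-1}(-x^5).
- \frac{x^{6}}{6}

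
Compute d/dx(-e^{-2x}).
2 e^{- 2 x}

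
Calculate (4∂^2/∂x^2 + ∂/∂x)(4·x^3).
12 x \left(x + 8\right)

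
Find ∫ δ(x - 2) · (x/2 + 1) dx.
2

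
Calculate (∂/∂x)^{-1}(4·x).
2 x^{2}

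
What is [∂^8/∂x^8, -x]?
-8\frac{d^{7}}{dx^{7}}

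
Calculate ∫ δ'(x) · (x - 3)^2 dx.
6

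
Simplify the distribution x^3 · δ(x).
0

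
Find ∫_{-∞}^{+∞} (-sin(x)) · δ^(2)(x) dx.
0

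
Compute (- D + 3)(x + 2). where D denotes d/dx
3 x + 5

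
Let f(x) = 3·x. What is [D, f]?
3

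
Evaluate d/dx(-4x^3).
- 12 x^{2}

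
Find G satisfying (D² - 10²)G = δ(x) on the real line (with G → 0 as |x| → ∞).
-\frac{e^{-10|x|}}{20}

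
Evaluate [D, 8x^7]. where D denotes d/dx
56 x^{6}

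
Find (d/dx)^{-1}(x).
\frac{x^{2}}{2}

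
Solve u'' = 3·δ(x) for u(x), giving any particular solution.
\frac{3|x|}{2}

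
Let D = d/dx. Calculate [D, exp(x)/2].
\frac{e^{x}}{2}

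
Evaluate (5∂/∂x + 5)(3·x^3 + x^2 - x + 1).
5 x \left(3 x^{2} + 10 x + 1\right)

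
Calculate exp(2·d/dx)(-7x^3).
- 7 x^{3} - 42 x^{2} - 84 x - 56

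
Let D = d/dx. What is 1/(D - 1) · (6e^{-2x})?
- 2 e^{- 2 x}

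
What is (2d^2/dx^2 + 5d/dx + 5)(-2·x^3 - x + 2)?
- 10 x^{3} - 30 x^{2} - 29 x + 5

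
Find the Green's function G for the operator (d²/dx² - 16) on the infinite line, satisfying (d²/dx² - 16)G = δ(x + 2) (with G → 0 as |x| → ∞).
-\frac{e^{-4|x + 2|}}{8}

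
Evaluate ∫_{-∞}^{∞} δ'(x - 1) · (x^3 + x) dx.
-4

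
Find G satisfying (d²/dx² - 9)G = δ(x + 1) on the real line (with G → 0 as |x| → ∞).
-\frac{e^{-3|x + 1|}}{6}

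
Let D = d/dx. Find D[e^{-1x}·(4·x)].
4 \left(1 - x\right) e^{- x}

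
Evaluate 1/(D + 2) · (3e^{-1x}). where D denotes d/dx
3 e^{- x}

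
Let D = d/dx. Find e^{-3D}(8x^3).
8 x^{3} - 72 x^{2} + 216 x - 216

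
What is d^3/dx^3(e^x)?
e^{x}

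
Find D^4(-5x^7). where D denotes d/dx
- 4200 x^{3}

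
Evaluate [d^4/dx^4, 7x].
28\frac{d^{3}}{dx^{3}}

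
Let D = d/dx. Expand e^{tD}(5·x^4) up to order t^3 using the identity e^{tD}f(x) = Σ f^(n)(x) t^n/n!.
5 x \left(4 t^{3} + 6 t^{2} x + 4 t x^{2} + x^{3}\right)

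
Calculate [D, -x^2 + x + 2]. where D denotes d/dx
1 - 2 x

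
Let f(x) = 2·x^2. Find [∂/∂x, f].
4 x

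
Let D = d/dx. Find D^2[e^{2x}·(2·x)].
8 \left(x + 1\right) e^{2 x}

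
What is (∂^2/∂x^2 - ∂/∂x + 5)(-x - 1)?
- 5 x - 4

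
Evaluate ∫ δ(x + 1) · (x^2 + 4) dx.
5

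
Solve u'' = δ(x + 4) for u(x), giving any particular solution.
\frac{|x + 4|}{2}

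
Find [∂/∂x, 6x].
6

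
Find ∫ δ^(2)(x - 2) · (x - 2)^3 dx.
0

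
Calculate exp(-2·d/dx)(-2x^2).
- 2 x^{2} + 8 x - 8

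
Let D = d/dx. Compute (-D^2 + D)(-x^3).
3 x \left(2 - x\right)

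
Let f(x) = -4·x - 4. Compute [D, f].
-4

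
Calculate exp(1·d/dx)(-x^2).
- x^{2} - 2 x - 1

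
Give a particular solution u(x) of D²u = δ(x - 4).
\frac{|x - 4|}{2}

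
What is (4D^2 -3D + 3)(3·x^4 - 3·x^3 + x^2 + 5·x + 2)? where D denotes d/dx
9 x^{4} - 45 x^{3} + 174 x^{2} - 63 x - 1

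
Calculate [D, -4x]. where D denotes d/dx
-4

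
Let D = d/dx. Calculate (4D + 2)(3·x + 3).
6 x + 18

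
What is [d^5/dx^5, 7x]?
35\frac{d^{4}}{dx^{4}}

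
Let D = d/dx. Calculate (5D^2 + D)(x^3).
3 x \left(x + 10\right)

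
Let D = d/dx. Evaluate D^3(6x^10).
4320 x^{7}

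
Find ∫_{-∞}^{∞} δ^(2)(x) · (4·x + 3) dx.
0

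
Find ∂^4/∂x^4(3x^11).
23760 x^{7}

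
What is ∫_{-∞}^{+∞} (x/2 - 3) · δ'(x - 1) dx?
- \frac{1}{2}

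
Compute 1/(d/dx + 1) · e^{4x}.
\frac{e^{4 x}}{5}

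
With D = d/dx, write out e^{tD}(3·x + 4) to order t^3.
3 t + 3 x + 4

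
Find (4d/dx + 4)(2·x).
8 x + 8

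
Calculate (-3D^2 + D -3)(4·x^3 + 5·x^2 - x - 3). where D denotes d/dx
- 12 x^{3} - 3 x^{2} - 59 x - 22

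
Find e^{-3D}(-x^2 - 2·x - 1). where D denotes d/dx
- x^{2} + 4 x - 4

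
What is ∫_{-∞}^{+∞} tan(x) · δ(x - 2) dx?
\tan{\left(2 \right)}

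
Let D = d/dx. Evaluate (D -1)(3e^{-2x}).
- 9 e^{- 2 x}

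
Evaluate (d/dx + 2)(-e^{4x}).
- 6 e^{4 x}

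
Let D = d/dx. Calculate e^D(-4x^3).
- 4 x^{3} - 12 x^{2} - 12 x - 4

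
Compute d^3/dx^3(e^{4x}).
64 e^{4 x}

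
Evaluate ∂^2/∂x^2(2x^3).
12 x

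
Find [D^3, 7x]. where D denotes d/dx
21D^{2}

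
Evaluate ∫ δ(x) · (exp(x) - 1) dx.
0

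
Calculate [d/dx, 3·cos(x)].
- 3 \sin{\left(x \right)}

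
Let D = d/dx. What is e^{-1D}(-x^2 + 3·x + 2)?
- x^{2} + 5 x - 2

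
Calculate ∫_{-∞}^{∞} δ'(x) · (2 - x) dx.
1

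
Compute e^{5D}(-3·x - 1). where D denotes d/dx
- 3 x - 16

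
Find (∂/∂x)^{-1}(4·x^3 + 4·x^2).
x^{4} + \frac{4 x^{3}}{3}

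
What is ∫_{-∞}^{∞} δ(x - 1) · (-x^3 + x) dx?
0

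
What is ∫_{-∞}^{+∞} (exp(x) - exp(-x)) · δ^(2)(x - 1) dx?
2 \sinh{\left(1 \right)}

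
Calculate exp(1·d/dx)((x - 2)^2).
x^{2} - 2 x + 1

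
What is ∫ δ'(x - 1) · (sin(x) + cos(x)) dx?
- \cos{\left(1 \right)} + \sin{\left(1 \right)}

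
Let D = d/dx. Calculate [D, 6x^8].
48 x^{7}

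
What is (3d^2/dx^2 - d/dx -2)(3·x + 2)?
- 6 x - 7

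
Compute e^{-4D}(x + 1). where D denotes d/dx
x - 3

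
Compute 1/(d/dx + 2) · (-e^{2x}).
- \frac{e^{2 x}}{4}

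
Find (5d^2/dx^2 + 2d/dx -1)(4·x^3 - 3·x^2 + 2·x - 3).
- 4 x^{3} + 27 x^{2} + 106 x - 23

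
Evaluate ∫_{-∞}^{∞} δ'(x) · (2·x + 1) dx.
-2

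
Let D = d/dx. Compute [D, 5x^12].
60 x^{11}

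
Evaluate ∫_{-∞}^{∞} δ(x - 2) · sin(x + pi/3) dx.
\sin{\left(\frac{\pi}{3} + 2 \right)}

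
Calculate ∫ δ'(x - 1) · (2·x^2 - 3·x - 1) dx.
-1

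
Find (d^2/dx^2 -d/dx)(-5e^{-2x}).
- 30 e^{- 2 x}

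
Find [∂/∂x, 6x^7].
42 x^{6}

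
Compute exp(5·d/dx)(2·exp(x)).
2 e^{x + 5}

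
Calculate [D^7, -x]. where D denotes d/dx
-7D^{6}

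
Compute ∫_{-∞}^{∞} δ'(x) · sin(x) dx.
-1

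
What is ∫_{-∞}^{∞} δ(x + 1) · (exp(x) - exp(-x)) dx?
- 2 \sinh{\left(1 \right)}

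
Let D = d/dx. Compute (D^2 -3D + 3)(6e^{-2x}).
78 e^{- 2 x}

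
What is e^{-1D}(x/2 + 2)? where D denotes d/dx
\frac{x}{2} + \frac{3}{2}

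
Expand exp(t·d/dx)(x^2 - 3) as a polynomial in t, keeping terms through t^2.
t^{2} + 2 t x + x^{2} - 3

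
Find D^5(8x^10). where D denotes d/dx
241920 x^{5}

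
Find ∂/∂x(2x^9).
18 x^{8}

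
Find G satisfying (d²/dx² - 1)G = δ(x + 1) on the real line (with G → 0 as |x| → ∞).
-\frac{e^{-|x + 1|}}{2}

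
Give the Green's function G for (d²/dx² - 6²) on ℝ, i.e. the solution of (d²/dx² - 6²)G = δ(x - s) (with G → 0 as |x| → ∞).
-\frac{e^{-6|x-s|}}{12}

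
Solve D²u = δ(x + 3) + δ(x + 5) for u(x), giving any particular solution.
\frac{|x + 3|}{2} + \frac{|x + 5|}{2}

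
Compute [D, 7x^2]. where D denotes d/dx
14 x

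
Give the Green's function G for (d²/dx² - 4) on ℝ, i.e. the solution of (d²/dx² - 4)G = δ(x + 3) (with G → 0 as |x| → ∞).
-\frac{e^{-2|x + 3|}}{4}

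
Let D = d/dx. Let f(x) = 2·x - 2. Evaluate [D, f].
2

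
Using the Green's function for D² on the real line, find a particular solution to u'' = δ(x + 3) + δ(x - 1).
\frac{|x + 3|}{2} + \frac{|x - 1|}{2}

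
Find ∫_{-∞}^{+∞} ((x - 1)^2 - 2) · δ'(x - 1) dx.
0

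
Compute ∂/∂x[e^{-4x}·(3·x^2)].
6 x \left(1 - 2 x\right) e^{- 4 x}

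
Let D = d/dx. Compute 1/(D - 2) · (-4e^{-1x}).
\frac{4 e^{- x}}{3}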